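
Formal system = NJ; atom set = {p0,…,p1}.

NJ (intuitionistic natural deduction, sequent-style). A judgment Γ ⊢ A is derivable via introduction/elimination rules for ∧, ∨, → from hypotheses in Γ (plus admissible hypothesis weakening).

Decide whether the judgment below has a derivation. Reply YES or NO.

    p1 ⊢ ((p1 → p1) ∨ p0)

Proof tree:
[∨I₁] p1 ⊢ ((p1 → p1) ∨ p0)
  [Wk] p1 ⊢ (p1 → p1)
    [→I]  ⊢ (p1 → p1)
      [Ax] p1 ⊢ p1

Result: YES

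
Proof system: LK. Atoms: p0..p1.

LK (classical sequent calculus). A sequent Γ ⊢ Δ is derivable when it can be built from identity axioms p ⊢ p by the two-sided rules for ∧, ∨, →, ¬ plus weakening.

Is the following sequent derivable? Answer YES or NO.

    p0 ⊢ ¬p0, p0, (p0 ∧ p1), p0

Derivation (root first):
[WR] p0 ⊢ ¬p0, p0, (p0 ∧ p1), p0
  [∧R] p0 ⊢ ¬p0, p0, (p0 ∧ p1)
    [Ax] p0 ⊢ p0
    [WR]  ⊢ p0, ¬p0, p1
      [¬R]  ⊢ p0, ¬p0
        [Ax] p0 ⊢ p0

Result: YES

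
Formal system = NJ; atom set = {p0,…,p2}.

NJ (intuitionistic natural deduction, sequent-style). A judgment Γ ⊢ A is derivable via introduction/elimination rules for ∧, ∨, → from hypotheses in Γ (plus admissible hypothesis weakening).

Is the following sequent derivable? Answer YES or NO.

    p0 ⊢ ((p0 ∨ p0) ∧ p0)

Derivation (root first):
[∧I] p0 ⊢ ((p0 ∨ p0) ∧ p0)
  [∨I₁] p0 ⊢ (p0 ∨ p0)
    [Ax] p0 ⊢ p0
  [Ax] p0 ⊢ p0

Result: YES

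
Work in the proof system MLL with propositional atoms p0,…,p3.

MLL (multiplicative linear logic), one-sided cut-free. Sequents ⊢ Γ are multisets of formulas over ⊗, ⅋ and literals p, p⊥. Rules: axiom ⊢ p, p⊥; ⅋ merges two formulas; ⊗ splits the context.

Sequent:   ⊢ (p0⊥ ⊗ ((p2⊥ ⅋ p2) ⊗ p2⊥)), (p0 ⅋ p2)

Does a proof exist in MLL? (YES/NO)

Derivation (root first):
[⅋]  ⊢ (p0⊥ ⊗ ((p2⊥ ⅋ p2) ⊗ p2⊥)), (p0 ⅋ p2)
  [⊗]  ⊢ p0, p2, (p0⊥ ⊗ ((p2⊥ ⅋ p2) ⊗ p2⊥))
    [Ax]  ⊢ p0, p0⊥
    [⊗]  ⊢ p2, ((p2⊥ ⅋ p2) ⊗ p2⊥)
      [⅋]  ⊢ (p2⊥ ⅋ p2)
        [Ax]  ⊢ p2, p2⊥
      [Ax]  ⊢ p2, p2⊥

Result: YES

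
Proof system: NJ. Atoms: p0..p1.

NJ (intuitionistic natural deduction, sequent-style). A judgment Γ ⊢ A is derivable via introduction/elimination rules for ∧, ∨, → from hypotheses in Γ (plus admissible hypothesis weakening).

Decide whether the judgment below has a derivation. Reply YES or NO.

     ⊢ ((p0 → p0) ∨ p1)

Proof tree:
[∨I₁]  ⊢ ((p0 → p0) ∨ p1)
  [→I]  ⊢ (p0 → p0)
    [Ax] p0 ⊢ p0

Result: YES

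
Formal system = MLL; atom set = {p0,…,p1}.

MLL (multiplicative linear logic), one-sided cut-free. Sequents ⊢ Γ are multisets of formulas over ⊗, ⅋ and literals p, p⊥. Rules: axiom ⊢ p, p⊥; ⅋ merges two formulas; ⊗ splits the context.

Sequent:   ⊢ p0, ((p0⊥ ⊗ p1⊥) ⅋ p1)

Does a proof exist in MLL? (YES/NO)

Proof tree:
[⅋]  ⊢ p0, ((p0⊥ ⊗ p1⊥) ⅋ p1)
  [⊗]  ⊢ p0, p1, (p0⊥ ⊗ p1⊥)
    [Ax]  ⊢ p0, p0⊥
    [Ax]  ⊢ p1, p1⊥

Result: YES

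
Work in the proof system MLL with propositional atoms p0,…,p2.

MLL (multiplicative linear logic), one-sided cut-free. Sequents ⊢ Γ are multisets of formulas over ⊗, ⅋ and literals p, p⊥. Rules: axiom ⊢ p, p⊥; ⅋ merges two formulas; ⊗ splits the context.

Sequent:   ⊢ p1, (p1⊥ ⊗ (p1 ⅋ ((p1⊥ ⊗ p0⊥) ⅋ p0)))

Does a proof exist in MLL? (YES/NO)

Proof tree:
[⊗]  ⊢ p1, (p1⊥ ⊗ (p1 ⅋ ((p1⊥ ⊗ p0⊥) ⅋ p0)))
  [Ax]  ⊢ p1, p1⊥
  [⅋]  ⊢ (p1 ⅋ ((p1⊥ ⊗ p0⊥) ⅋ p0))
    [⅋]  ⊢ p1, ((p1⊥ ⊗ p0⊥) ⅋ p0)
      [⊗]  ⊢ p1, p0, (p1⊥ ⊗ p0⊥)
        [Ax]  ⊢ p1, p1⊥
        [Ax]  ⊢ p0, p0⊥

Result: YES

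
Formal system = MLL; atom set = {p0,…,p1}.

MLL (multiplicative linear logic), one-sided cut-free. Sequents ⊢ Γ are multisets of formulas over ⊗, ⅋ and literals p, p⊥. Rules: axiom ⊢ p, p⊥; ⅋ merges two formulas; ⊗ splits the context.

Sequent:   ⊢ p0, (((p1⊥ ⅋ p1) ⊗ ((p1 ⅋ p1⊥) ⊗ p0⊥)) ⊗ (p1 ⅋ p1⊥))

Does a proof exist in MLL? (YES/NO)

Derivation (root first):
[⊗]  ⊢ p0, (((p1⊥ ⅋ p1) ⊗ ((p1 ⅋ p1⊥) ⊗ p0⊥)) ⊗ (p1 ⅋ p1⊥))
  [⊗]  ⊢ p0, ((p1⊥ ⅋ p1) ⊗ ((p1 ⅋ p1⊥) ⊗ p0⊥))
    [⅋]  ⊢ (p1⊥ ⅋ p1)
      [Ax]  ⊢ p1, p1⊥
    [⊗]  ⊢ p0, ((p1 ⅋ p1⊥) ⊗ p0⊥)
      [⅋]  ⊢ (p1 ⅋ p1⊥)
        [Ax]  ⊢ p1, p1⊥
      [Ax]  ⊢ p0, p0⊥
  [⅋]  ⊢ (p1 ⅋ p1⊥)
    [Ax]  ⊢ p1, p1⊥

Result: YES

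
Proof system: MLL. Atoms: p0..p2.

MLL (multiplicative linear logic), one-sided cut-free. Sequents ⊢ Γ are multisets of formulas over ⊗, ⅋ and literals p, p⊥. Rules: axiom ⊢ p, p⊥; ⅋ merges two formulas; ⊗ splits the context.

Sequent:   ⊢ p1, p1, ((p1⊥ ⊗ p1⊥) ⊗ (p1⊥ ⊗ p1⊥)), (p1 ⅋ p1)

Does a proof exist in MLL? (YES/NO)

Derivation (root first):
[⅋]  ⊢ p1, p1, ((p1⊥ ⊗ p1⊥) ⊗ (p1⊥ ⊗ p1⊥)), (p1 ⅋ p1)
  [⊗]  ⊢ p1, p1, p1, p1, ((p1⊥ ⊗ p1⊥) ⊗ (p1⊥ ⊗ p1⊥))
    [⊗]  ⊢ p1, p1, (p1⊥ ⊗ p1⊥)
      [Ax]  ⊢ p1, p1⊥
      [Ax]  ⊢ p1, p1⊥
    [⊗]  ⊢ p1, p1, (p1⊥ ⊗ p1⊥)
      [Ax]  ⊢ p1, p1⊥
      [Ax]  ⊢ p1, p1⊥

Result: YES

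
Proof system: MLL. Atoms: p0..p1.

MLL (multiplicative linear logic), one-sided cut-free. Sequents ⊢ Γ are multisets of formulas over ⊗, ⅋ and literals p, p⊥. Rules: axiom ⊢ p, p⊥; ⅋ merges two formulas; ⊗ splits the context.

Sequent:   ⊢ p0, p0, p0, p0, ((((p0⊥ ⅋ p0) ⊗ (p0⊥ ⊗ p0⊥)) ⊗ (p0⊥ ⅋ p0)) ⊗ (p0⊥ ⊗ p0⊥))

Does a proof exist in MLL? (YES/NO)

Proof tree:
[⊗]  ⊢ p0, p0, p0, p0, ((((p0⊥ ⅋ p0) ⊗ (p0⊥ ⊗ p0⊥)) ⊗ (p0⊥ ⅋ p0)) ⊗ (p0⊥ ⊗ p0⊥))
  [⊗]  ⊢ p0, p0, (((p0⊥ ⅋ p0) ⊗ (p0⊥ ⊗ p0⊥)) ⊗ (p0⊥ ⅋ p0))
    [⊗]  ⊢ p0, p0, ((p0⊥ ⅋ p0) ⊗ (p0⊥ ⊗ p0⊥))
      [⅋]  ⊢ (p0⊥ ⅋ p0)
        [Ax]  ⊢ p0, p0⊥
      [⊗]  ⊢ p0, p0, (p0⊥ ⊗ p0⊥)
        [Ax]  ⊢ p0, p0⊥
        [Ax]  ⊢ p0, p0⊥
    [⅋]  ⊢ (p0⊥ ⅋ p0)
      [Ax]  ⊢ p0, p0⊥
  [⊗]  ⊢ p0, p0, (p0⊥ ⊗ p0⊥)
    [Ax]  ⊢ p0, p0⊥
    [Ax]  ⊢ p0, p0⊥

Result: YES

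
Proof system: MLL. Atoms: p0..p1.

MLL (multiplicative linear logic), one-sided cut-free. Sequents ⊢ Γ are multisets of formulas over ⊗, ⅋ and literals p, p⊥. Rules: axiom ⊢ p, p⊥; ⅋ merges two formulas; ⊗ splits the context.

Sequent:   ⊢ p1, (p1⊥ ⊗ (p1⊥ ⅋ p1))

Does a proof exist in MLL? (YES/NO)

Proof tree:
[⊗]  ⊢ p1, (p1⊥ ⊗ (p1⊥ ⅋ p1))
  [Ax]  ⊢ p1, p1⊥
  [⅋]  ⊢ (p1⊥ ⅋ p1)
    [Ax]  ⊢ p1, p1⊥

Result: YES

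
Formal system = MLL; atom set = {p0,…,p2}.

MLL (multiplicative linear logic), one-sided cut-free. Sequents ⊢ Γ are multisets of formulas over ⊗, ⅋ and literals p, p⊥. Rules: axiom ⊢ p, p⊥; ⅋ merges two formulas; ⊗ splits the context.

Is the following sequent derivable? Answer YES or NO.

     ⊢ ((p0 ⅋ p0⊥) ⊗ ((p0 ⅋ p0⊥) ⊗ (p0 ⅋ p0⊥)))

Derivation (root first):
[⊗]  ⊢ ((p0 ⅋ p0⊥) ⊗ ((p0 ⅋ p0⊥) ⊗ (p0 ⅋ p0⊥)))
  [⅋]  ⊢ (p0 ⅋ p0⊥)
    [Ax]  ⊢ p0, p0⊥
  [⊗]  ⊢ ((p0 ⅋ p0⊥) ⊗ (p0 ⅋ p0⊥))
    [⅋]  ⊢ (p0 ⅋ p0⊥)
      [Ax]  ⊢ p0, p0⊥
    [⅋]  ⊢ (p0 ⅋ p0⊥)
      [Ax]  ⊢ p0, p0⊥

Result: YES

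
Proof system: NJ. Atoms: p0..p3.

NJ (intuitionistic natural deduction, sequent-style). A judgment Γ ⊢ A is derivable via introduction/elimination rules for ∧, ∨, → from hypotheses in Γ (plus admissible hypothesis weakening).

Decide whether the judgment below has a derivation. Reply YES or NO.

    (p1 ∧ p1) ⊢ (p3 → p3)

Proof tree:
[Wk] (p1 ∧ p1) ⊢ (p3 → p3)
  [→I]  ⊢ (p3 → p3)
    [Ax] p3 ⊢ p3

Result: YES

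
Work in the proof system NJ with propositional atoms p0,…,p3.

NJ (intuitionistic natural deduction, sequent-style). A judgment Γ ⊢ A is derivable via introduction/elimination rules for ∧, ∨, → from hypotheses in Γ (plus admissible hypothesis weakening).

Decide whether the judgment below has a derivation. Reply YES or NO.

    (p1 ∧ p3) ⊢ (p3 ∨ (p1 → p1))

Proof tree:
[∨I₂] (p1 ∧ p3) ⊢ (p3 ∨ (p1 → p1))
  [Wk] (p1 ∧ p3) ⊢ (p1 → p1)
    [→I]  ⊢ (p1 → p1)
      [Ax] p1 ⊢ p1

Result: YES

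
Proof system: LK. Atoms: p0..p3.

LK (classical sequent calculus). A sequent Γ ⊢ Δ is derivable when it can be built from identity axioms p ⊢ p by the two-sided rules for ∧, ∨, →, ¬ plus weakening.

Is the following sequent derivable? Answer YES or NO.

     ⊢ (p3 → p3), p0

Proof tree:
[WR]  ⊢ (p3 → p3), p0
  [→R]  ⊢ (p3 → p3)
    [Ax] p3 ⊢ p3

Result: YES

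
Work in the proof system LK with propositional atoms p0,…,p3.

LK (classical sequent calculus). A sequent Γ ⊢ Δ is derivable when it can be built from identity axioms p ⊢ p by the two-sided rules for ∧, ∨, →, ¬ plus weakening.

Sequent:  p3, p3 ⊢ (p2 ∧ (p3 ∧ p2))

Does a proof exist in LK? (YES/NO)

Search for a countermodel by truth-table:
  v=0000: Γ:[p3=F, p3=F] Δ:[(p2 ∧ (p3 ∧ p2))=F] refutes=False
  v=0001: Γ:[p3=T, p3=T] Δ:[(p2 ∧ (p3 ∧ p2))=F] refutes=True  ← countermodel

Result: NO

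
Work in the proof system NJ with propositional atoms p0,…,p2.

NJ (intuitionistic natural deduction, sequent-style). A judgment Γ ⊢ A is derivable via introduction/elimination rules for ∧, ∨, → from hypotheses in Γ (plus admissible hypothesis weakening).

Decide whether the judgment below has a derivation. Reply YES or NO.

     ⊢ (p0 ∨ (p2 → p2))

Derivation (root first):
[∨I₂]  ⊢ (p0 ∨ (p2 → p2))
  [→I]  ⊢ (p2 → p2)
    [Ax] p2 ⊢ p2

Result: YES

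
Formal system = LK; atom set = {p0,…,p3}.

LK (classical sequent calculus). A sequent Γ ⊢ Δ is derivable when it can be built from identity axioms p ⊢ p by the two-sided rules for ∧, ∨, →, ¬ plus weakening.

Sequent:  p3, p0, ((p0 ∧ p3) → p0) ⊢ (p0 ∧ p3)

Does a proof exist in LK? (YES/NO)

Derivation trace:
[→L] p3, p0, ((p0 ∧ p3) → p0) ⊢ (p0 ∧ p3)
  [∧R] p3, p0 ⊢ (p0 ∧ p3)
    [Ax] p0 ⊢ p0
    [Ax] p3 ⊢ p3
  [∧R] p3, p0 ⊢ (p0 ∧ p3)
    [Ax] p0 ⊢ p0
    [Ax] p3 ⊢ p3

Result: YES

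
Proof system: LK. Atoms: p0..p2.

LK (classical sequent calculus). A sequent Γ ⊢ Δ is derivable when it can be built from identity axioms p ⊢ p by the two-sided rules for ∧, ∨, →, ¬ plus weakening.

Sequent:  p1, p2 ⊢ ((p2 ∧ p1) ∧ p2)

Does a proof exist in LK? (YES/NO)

Derivation trace:
[∧R] p1, p2 ⊢ ((p2 ∧ p1) ∧ p2)
  [∧R] p1, p2 ⊢ (p2 ∧ p1)
    [Ax] p2 ⊢ p2
    [Ax] p1 ⊢ p1
  [Ax] p2 ⊢ p2

Result: YES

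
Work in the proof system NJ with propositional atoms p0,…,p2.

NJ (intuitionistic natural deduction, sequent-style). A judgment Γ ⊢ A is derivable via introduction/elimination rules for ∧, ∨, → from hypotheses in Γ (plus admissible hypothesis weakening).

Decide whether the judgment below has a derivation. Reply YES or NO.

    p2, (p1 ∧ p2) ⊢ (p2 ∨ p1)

Derivation (root first):
[Wk] p2, (p1 ∧ p2) ⊢ (p2 ∨ p1)
  [∨I₁] p2 ⊢ (p2 ∨ p1)
    [Ax] p2 ⊢ p2

Result: YES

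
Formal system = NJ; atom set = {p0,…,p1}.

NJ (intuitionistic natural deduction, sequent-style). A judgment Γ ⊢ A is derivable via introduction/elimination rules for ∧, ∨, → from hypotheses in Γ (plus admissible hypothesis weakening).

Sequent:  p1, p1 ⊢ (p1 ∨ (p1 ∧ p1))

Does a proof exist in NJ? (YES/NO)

Proof tree:
[∨I₂] p1, p1 ⊢ (p1 ∨ (p1 ∧ p1))
  [Wk] p1, p1 ⊢ (p1 ∧ p1)
    [∧I] p1 ⊢ (p1 ∧ p1)
      [Ax] p1 ⊢ p1
      [Ax] p1 ⊢ p1

Result: YES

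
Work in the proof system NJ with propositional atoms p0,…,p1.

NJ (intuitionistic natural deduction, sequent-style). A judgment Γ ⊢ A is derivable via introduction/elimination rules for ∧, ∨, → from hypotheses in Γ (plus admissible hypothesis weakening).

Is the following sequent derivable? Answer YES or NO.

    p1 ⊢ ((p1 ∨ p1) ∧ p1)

Derivation (root first):
[∧I] p1 ⊢ ((p1 ∨ p1) ∧ p1)
  [∨I₂] p1 ⊢ (p1 ∨ p1)
    [Ax] p1 ⊢ p1
  [Ax] p1 ⊢ p1

Result: YES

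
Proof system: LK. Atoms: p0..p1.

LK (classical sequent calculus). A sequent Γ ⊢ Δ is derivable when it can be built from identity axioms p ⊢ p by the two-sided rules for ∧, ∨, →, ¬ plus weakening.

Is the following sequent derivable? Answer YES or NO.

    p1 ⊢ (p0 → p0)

Proof tree:
[WL] p1 ⊢ (p0 → p0)
  [→R]  ⊢ (p0 → p0)
    [Ax] p0 ⊢ p0

Result: YES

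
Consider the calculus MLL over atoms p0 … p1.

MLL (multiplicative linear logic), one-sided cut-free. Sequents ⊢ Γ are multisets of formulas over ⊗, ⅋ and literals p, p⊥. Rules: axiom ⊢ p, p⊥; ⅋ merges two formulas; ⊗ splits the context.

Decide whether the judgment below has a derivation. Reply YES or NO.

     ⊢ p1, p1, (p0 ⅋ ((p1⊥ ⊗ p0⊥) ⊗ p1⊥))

Proof tree:
[⅋]  ⊢ p1, p1, (p0 ⅋ ((p1⊥ ⊗ p0⊥) ⊗ p1⊥))
  [⊗]  ⊢ p1, p0, p1, ((p1⊥ ⊗ p0⊥) ⊗ p1⊥)
    [⊗]  ⊢ p1, p0, (p1⊥ ⊗ p0⊥)
      [Ax]  ⊢ p1, p1⊥
      [Ax]  ⊢ p0, p0⊥
    [Ax]  ⊢ p1, p1⊥

Result: YES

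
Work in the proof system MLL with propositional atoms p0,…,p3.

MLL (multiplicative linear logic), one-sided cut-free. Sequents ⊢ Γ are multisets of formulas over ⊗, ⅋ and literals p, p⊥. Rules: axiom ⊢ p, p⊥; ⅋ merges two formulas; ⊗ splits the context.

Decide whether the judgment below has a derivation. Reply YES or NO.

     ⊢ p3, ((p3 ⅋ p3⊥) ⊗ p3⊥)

Proof tree:
[⊗]  ⊢ p3, ((p3 ⅋ p3⊥) ⊗ p3⊥)
  [⅋]  ⊢ (p3 ⅋ p3⊥)
    [Ax]  ⊢ p3, p3⊥
  [Ax]  ⊢ p3, p3⊥

Result: YES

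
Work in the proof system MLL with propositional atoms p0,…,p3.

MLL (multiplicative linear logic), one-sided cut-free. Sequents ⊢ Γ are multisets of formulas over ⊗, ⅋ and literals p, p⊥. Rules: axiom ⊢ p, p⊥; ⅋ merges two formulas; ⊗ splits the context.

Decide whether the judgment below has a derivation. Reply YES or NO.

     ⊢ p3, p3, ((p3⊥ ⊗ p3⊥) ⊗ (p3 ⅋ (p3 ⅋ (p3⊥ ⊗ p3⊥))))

Derivation trace:
[⊗]  ⊢ p3, p3, ((p3⊥ ⊗ p3⊥) ⊗ (p3 ⅋ (p3 ⅋ (p3⊥ ⊗ p3⊥))))
  [⊗]  ⊢ p3, p3, (p3⊥ ⊗ p3⊥)
    [Ax]  ⊢ p3, p3⊥
    [Ax]  ⊢ p3, p3⊥
  [⅋]  ⊢ (p3 ⅋ (p3 ⅋ (p3⊥ ⊗ p3⊥)))
    [⅋]  ⊢ p3, (p3 ⅋ (p3⊥ ⊗ p3⊥))
      [⊗]  ⊢ p3, p3, (p3⊥ ⊗ p3⊥)
        [Ax]  ⊢ p3, p3⊥
        [Ax]  ⊢ p3, p3⊥

Result: YES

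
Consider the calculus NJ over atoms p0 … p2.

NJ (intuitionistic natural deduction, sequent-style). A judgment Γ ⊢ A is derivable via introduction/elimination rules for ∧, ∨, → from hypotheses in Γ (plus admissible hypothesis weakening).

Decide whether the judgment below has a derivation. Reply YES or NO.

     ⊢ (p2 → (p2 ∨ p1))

Derivation (root first):
[→I]  ⊢ (p2 → (p2 ∨ p1))
  [∨I₁] p2 ⊢ (p2 ∨ p1)
    [Ax] p2 ⊢ p2

Result: YES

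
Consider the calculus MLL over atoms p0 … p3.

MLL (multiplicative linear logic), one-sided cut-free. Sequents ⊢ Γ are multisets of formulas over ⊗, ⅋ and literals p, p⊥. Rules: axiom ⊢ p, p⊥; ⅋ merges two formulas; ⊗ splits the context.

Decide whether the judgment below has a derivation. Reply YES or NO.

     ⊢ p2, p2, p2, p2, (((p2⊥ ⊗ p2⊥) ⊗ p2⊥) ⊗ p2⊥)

Proof tree:
[⊗]  ⊢ p2, p2, p2, p2, (((p2⊥ ⊗ p2⊥) ⊗ p2⊥) ⊗ p2⊥)
  [⊗]  ⊢ p2, p2, p2, ((p2⊥ ⊗ p2⊥) ⊗ p2⊥)
    [⊗]  ⊢ p2, p2, (p2⊥ ⊗ p2⊥)
      [Ax]  ⊢ p2, p2⊥
      [Ax]  ⊢ p2, p2⊥
    [Ax]  ⊢ p2, p2⊥
  [Ax]  ⊢ p2, p2⊥

Result: YES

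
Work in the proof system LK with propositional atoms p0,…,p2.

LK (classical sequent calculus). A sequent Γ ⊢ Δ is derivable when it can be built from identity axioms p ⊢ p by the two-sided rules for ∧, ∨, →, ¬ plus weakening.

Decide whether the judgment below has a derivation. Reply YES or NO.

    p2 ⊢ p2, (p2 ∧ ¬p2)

Derivation trace:
[∧R] p2 ⊢ p2, (p2 ∧ ¬p2)
  [Ax] p2 ⊢ p2
  [¬R]  ⊢ p2, ¬p2
    [Ax] p2 ⊢ p2

Result: YES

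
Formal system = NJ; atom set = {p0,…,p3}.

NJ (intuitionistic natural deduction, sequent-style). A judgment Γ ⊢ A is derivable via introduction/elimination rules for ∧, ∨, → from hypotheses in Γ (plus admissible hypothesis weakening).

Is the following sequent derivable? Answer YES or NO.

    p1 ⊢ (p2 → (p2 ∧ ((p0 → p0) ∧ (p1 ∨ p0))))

Derivation trace:
[→I] p1 ⊢ (p2 → (p2 ∧ ((p0 → p0) ∧ (p1 ∨ p0))))
  [∧I] p1, p2 ⊢ (p2 ∧ ((p0 → p0) ∧ (p1 ∨ p0)))
    [Ax] p2 ⊢ p2
    [∧I] p1 ⊢ ((p0 → p0) ∧ (p1 ∨ p0))
      [→I]  ⊢ (p0 → p0)
        [Ax] p0 ⊢ p0
      [∨I₁] p1 ⊢ (p1 ∨ p0)
        [Ax] p1 ⊢ p1

Result: YES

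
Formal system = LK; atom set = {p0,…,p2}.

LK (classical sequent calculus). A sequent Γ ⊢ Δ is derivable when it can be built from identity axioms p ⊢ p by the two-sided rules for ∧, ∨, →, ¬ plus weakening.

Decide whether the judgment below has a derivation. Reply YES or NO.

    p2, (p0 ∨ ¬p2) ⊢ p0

Proof tree:
[∨L] p2, (p0 ∨ ¬p2) ⊢ p0
  [Ax] p0 ⊢ p0
  [¬L] p2, ¬p2 ⊢ 
    [Ax] p2 ⊢ p2

Result: YES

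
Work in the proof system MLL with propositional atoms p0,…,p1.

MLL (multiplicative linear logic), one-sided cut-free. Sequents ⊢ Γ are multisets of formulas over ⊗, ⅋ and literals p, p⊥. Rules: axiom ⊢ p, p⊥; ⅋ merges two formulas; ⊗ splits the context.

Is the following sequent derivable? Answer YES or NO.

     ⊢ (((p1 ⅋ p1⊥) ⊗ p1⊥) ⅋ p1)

Proof tree:
[⅋]  ⊢ (((p1 ⅋ p1⊥) ⊗ p1⊥) ⅋ p1)
  [⊗]  ⊢ p1, ((p1 ⅋ p1⊥) ⊗ p1⊥)
    [⅋]  ⊢ (p1 ⅋ p1⊥)
      [Ax]  ⊢ p1, p1⊥
    [Ax]  ⊢ p1, p1⊥

Result: YES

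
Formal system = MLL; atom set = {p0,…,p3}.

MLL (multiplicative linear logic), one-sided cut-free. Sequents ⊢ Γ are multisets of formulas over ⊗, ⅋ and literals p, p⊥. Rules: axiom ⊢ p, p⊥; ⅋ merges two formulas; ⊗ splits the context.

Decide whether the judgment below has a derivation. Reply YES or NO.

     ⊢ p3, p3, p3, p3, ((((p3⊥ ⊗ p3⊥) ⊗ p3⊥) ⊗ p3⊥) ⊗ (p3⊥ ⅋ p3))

Derivation trace:
[⊗]  ⊢ p3, p3, p3, p3, ((((p3⊥ ⊗ p3⊥) ⊗ p3⊥) ⊗ p3⊥) ⊗ (p3⊥ ⅋ p3))
  [⊗]  ⊢ p3, p3, p3, p3, (((p3⊥ ⊗ p3⊥) ⊗ p3⊥) ⊗ p3⊥)
    [⊗]  ⊢ p3, p3, p3, ((p3⊥ ⊗ p3⊥) ⊗ p3⊥)
      [⊗]  ⊢ p3, p3, (p3⊥ ⊗ p3⊥)
        [Ax]  ⊢ p3, p3⊥
        [Ax]  ⊢ p3, p3⊥
      [Ax]  ⊢ p3, p3⊥
    [Ax]  ⊢ p3, p3⊥
  [⅋]  ⊢ (p3⊥ ⅋ p3)
    [Ax]  ⊢ p3, p3⊥

Result: YES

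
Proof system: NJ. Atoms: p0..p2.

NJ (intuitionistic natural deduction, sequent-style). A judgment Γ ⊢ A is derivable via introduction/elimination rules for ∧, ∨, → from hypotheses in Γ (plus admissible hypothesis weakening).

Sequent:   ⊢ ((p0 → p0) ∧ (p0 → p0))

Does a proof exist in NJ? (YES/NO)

Derivation trace:
[∧I]  ⊢ ((p0 → p0) ∧ (p0 → p0))
  [→I]  ⊢ (p0 → p0)
    [Ax] p0 ⊢ p0
  [→I]  ⊢ (p0 → p0)
    [Ax] p0 ⊢ p0

Result: YES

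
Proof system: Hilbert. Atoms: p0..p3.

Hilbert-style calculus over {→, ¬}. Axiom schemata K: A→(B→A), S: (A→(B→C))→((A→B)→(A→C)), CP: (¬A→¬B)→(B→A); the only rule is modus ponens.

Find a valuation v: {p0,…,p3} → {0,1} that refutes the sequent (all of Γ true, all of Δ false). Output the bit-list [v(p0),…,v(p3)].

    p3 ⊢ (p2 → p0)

Truth-table refutation:
  v=0000: Γ:[p3=F] Δ:[(p2 → p0)=T] refutes=False
  v=0001: Γ:[p3=T] Δ:[(p2 → p0)=T] refutes=False
  v=0010: Γ:[p3=F] Δ:[(p2 → p0)=F] refutes=False
  v=0011: Γ:[p3=T] Δ:[(p2 → p0)=F] refutes=True  ← countermodel

Result: [0, 0, 1, 1]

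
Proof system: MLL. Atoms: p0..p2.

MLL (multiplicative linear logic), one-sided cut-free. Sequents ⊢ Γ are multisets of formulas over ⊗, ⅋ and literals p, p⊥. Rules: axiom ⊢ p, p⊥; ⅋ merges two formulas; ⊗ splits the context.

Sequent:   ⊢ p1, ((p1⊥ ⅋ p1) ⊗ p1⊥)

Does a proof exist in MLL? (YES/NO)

Derivation trace:
[⊗]  ⊢ p1, ((p1⊥ ⅋ p1) ⊗ p1⊥)
  [⅋]  ⊢ (p1⊥ ⅋ p1)
    [Ax]  ⊢ p1, p1⊥
  [Ax]  ⊢ p1, p1⊥

Result: YES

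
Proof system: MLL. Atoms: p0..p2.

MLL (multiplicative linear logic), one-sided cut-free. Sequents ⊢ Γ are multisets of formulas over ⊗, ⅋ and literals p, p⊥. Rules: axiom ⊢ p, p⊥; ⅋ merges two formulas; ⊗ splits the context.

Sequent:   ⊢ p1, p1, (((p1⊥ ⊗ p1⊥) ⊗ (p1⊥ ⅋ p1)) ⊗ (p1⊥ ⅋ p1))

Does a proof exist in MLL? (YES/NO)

Proof tree:
[⊗]  ⊢ p1, p1, (((p1⊥ ⊗ p1⊥) ⊗ (p1⊥ ⅋ p1)) ⊗ (p1⊥ ⅋ p1))
  [⊗]  ⊢ p1, p1, ((p1⊥ ⊗ p1⊥) ⊗ (p1⊥ ⅋ p1))
    [⊗]  ⊢ p1, p1, (p1⊥ ⊗ p1⊥)
      [Ax]  ⊢ p1, p1⊥
      [Ax]  ⊢ p1, p1⊥
    [⅋]  ⊢ (p1⊥ ⅋ p1)
      [Ax]  ⊢ p1, p1⊥
  [⅋]  ⊢ (p1⊥ ⅋ p1)
    [Ax]  ⊢ p1, p1⊥

Result: YES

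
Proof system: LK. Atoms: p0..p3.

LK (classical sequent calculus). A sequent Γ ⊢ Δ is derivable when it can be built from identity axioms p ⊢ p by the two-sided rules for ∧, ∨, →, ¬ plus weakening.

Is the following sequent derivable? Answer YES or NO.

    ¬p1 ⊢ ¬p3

Search for a countermodel by truth-table:
  v=0000: Γ:[¬p1=T] Δ:[¬p3=T] refutes=False
  v=0001: Γ:[¬p1=T] Δ:[¬p3=F] refutes=True  ← countermodel

Result: NO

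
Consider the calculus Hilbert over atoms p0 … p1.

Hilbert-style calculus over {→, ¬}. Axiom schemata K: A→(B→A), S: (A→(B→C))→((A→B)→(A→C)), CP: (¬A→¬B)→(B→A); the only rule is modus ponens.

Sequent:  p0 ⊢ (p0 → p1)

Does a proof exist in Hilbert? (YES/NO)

Search for a countermodel by truth-table:
  v=00: Γ:[p0=F] Δ:[(p0 → p1)=T] refutes=False
  v=01: Γ:[p0=F] Δ:[(p0 → p1)=T] refutes=False
  v=10: Γ:[p0=T] Δ:[(p0 → p1)=F] refutes=True  ← countermodel

Result: NO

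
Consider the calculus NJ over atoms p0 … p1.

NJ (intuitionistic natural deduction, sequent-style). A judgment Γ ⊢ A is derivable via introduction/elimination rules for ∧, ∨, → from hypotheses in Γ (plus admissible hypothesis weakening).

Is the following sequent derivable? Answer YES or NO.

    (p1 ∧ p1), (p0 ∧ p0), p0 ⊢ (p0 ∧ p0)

Derivation (root first):
[∧I] (p1 ∧ p1), (p0 ∧ p0), p0 ⊢ (p0 ∧ p0)
  [Wk] p0, (p1 ∧ p1) ⊢ p0
    [Ax] p0 ⊢ p0
  [Wk] p0, (p0 ∧ p0) ⊢ p0
    [Ax] p0 ⊢ p0

Result: YES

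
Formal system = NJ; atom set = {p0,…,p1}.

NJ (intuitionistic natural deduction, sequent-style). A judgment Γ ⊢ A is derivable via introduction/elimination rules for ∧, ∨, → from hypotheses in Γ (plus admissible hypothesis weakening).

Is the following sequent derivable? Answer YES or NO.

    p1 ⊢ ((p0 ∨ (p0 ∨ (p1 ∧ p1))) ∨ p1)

Derivation trace:
[∨I₁] p1 ⊢ ((p0 ∨ (p0 ∨ (p1 ∧ p1))) ∨ p1)
  [∨I₂] p1 ⊢ (p0 ∨ (p0 ∨ (p1 ∧ p1)))
    [∨I₂] p1 ⊢ (p0 ∨ (p1 ∧ p1))
      [∧I] p1 ⊢ (p1 ∧ p1)
        [Ax] p1 ⊢ p1
        [Ax] p1 ⊢ p1

Result: YES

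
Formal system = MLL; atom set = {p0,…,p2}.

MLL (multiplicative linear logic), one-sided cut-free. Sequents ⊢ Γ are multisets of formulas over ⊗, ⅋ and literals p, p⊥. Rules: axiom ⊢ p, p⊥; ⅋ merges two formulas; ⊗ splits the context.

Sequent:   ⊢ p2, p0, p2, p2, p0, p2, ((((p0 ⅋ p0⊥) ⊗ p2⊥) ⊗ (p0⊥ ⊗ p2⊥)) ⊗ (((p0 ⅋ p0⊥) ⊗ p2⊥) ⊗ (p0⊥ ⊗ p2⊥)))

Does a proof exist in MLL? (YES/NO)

Proof tree:
[⊗]  ⊢ p2, p0, p2, p2, p0, p2, ((((p0 ⅋ p0⊥) ⊗ p2⊥) ⊗ (p0⊥ ⊗ p2⊥)) ⊗ (((p0 ⅋ p0⊥) ⊗ p2⊥) ⊗ (p0⊥ ⊗ p2⊥)))
  [⊗]  ⊢ p2, p0, p2, (((p0 ⅋ p0⊥) ⊗ p2⊥) ⊗ (p0⊥ ⊗ p2⊥))
    [⊗]  ⊢ p2, ((p0 ⅋ p0⊥) ⊗ p2⊥)
      [⅋]  ⊢ (p0 ⅋ p0⊥)
        [Ax]  ⊢ p0, p0⊥
      [Ax]  ⊢ p2, p2⊥
    [⊗]  ⊢ p0, p2, (p0⊥ ⊗ p2⊥)
      [Ax]  ⊢ p0, p0⊥
      [Ax]  ⊢ p2, p2⊥
  [⊗]  ⊢ p2, p0, p2, (((p0 ⅋ p0⊥) ⊗ p2⊥) ⊗ (p0⊥ ⊗ p2⊥))
    [⊗]  ⊢ p2, ((p0 ⅋ p0⊥) ⊗ p2⊥)
      [⅋]  ⊢ (p0 ⅋ p0⊥)
        [Ax]  ⊢ p0, p0⊥
      [Ax]  ⊢ p2, p2⊥
    [⊗]  ⊢ p0, p2, (p0⊥ ⊗ p2⊥)
      [Ax]  ⊢ p0, p0⊥
      [Ax]  ⊢ p2, p2⊥

Result: YES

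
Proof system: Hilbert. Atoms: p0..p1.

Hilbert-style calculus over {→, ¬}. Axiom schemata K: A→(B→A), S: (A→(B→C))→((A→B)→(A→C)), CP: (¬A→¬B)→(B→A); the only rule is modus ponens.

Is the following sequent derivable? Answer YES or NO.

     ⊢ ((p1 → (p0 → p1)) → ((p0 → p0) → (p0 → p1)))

Enumerate valuations to refute Γ ⊢ Δ:
  v=00: Γ:[] Δ:[((p1 → (p0 → p1)) → ((p0 → p0) → (p0 → p1)))=T] refutes=False
  v=01: Γ:[] Δ:[((p1 → (p0 → p1)) → ((p0 → p0) → (p0 → p1)))=T] refutes=False
  v=10: Γ:[] Δ:[((p1 → (p0 → p1)) → ((p0 → p0) → (p0 → p1)))=F] refutes=True  ← countermodel

Result: NO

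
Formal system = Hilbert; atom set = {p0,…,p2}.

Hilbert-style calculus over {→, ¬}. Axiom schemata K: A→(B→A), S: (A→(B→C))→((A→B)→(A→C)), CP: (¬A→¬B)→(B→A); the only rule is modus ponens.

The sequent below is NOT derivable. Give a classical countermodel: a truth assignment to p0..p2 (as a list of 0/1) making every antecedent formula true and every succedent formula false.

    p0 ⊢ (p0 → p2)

Enumerate valuations to refute Γ ⊢ Δ:
  v=000: Γ:[p0=F] Δ:[(p0 → p2)=T] refutes=False
  v=001: Γ:[p0=F] Δ:[(p0 → p2)=T] refutes=False
  v=010: Γ:[p0=F] Δ:[(p0 → p2)=T] refutes=False
  v=011: Γ:[p0=F] Δ:[(p0 → p2)=T] refutes=False
  v=100: Γ:[p0=T] Δ:[(p0 → p2)=F] refutes=True  ← countermodel

Result: [1, 0, 0]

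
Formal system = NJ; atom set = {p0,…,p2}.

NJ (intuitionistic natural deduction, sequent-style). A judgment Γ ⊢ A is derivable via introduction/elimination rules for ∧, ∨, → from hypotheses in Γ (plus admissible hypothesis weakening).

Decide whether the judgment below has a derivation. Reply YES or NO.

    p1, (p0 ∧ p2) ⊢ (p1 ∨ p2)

Derivation trace:
[Wk] p1, (p0 ∧ p2) ⊢ (p1 ∨ p2)
  [∨I₁] p1 ⊢ (p1 ∨ p2)
    [Ax] p1 ⊢ p1

Result: YES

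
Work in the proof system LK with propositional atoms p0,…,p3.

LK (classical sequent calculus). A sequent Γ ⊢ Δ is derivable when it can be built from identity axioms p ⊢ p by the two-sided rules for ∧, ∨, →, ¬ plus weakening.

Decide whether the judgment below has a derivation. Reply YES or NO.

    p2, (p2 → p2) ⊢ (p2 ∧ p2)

Derivation (root first):
[∧R] p2, (p2 → p2) ⊢ (p2 ∧ p2)
  [Ax] p2 ⊢ p2
  [→L] p2, (p2 → p2) ⊢ p2
    [Ax] p2 ⊢ p2
    [Ax] p2 ⊢ p2

Result: YES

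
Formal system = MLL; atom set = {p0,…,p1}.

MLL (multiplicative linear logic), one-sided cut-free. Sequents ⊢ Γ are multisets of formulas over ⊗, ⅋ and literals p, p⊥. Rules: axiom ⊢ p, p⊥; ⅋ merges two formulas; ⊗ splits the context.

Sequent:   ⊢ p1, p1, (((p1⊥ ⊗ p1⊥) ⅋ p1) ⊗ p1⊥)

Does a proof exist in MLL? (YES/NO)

Derivation trace:
[⊗]  ⊢ p1, p1, (((p1⊥ ⊗ p1⊥) ⅋ p1) ⊗ p1⊥)
  [⅋]  ⊢ p1, ((p1⊥ ⊗ p1⊥) ⅋ p1)
    [⊗]  ⊢ p1, p1, (p1⊥ ⊗ p1⊥)
      [Ax]  ⊢ p1, p1⊥
      [Ax]  ⊢ p1, p1⊥
  [Ax]  ⊢ p1, p1⊥

Result: YES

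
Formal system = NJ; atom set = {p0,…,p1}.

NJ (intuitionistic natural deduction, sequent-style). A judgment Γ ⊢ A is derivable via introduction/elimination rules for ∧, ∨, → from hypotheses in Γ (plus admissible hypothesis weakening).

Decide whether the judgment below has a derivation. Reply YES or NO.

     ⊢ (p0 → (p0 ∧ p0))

Proof tree:
[→I]  ⊢ (p0 → (p0 ∧ p0))
  [∧I] p0 ⊢ (p0 ∧ p0)
    [Ax] p0 ⊢ p0
    [Ax] p0 ⊢ p0

Result: YES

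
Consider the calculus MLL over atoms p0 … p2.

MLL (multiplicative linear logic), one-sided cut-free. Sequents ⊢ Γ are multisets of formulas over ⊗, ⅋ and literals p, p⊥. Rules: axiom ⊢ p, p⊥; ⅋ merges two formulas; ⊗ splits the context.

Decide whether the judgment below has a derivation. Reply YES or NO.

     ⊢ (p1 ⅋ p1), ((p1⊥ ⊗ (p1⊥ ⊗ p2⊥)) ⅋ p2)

Derivation (root first):
[⅋]  ⊢ (p1 ⅋ p1), ((p1⊥ ⊗ (p1⊥ ⊗ p2⊥)) ⅋ p2)
  [⅋]  ⊢ p2, (p1⊥ ⊗ (p1⊥ ⊗ p2⊥)), (p1 ⅋ p1)
    [⊗]  ⊢ p1, p1, p2, (p1⊥ ⊗ (p1⊥ ⊗ p2⊥))
      [Ax]  ⊢ p1, p1⊥
      [⊗]  ⊢ p1, p2, (p1⊥ ⊗ p2⊥)
        [Ax]  ⊢ p1, p1⊥
        [Ax]  ⊢ p2, p2⊥

Result: YES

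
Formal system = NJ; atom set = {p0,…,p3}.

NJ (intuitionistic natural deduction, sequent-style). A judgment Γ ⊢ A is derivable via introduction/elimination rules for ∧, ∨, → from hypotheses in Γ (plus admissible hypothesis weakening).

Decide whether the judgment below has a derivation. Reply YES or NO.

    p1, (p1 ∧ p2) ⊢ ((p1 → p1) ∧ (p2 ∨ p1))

Proof tree:
[∧I] p1, (p1 ∧ p2) ⊢ ((p1 → p1) ∧ (p2 ∨ p1))
  [→I]  ⊢ (p1 → p1)
    [Ax] p1 ⊢ p1
  [∨I₂] p1, (p1 ∧ p2) ⊢ (p2 ∨ p1)
    [Wk] p1, (p1 ∧ p2) ⊢ p1
      [Ax] p1 ⊢ p1

Result: YES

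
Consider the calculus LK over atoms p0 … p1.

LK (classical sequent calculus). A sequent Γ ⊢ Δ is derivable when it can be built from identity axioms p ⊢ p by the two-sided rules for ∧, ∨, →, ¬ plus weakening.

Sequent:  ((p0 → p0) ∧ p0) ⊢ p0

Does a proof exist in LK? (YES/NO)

Derivation (root first):
[∧L] ((p0 → p0) ∧ p0) ⊢ p0
  [→L] p0, (p0 → p0) ⊢ p0
    [Ax] p0 ⊢ p0
    [Ax] p0 ⊢ p0

Result: YES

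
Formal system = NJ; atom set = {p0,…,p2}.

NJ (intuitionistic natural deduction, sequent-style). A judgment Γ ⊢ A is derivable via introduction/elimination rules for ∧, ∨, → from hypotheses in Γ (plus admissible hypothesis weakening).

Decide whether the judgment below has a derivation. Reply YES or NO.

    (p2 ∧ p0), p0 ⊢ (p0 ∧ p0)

Derivation (root first):
[∧I] (p2 ∧ p0), p0 ⊢ (p0 ∧ p0)
  [→E] (p2 ∧ p0), p0 ⊢ p0
    [→I] (p2 ∧ p0) ⊢ (p0 → p0)
      [Wk] p0, (p2 ∧ p0) ⊢ p0
        [Ax] p0 ⊢ p0
    [Ax] p0 ⊢ p0
  [Ax] p0 ⊢ p0

Result: YES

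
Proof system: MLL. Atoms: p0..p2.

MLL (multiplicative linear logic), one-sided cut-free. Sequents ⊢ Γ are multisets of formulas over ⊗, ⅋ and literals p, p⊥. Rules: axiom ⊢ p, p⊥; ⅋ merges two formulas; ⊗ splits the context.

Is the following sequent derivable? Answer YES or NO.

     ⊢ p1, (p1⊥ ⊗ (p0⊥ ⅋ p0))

Derivation trace:
[⊗]  ⊢ p1, (p1⊥ ⊗ (p0⊥ ⅋ p0))
  [Ax]  ⊢ p1, p1⊥
  [⅋]  ⊢ (p0⊥ ⅋ p0)
    [Ax]  ⊢ p0, p0⊥

Result: YES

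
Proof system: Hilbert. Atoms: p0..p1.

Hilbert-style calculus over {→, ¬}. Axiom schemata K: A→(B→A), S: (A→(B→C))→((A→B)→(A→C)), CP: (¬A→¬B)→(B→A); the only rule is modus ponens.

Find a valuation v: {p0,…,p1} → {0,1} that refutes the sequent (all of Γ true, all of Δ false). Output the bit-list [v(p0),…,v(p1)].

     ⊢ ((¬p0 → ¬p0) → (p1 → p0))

Enumerate valuations to refute Γ ⊢ Δ:
  v=00: Γ:[] Δ:[((¬p0 → ¬p0) → (p1 → p0))=T] refutes=False
  v=01: Γ:[] Δ:[((¬p0 → ¬p0) → (p1 → p0))=F] refutes=True  ← countermodel

Result: [0, 1]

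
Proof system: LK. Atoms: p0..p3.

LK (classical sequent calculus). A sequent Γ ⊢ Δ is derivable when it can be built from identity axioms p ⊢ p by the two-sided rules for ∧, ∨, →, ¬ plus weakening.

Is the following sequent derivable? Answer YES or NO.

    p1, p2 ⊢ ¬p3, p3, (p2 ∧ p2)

Proof tree:
[∧R] p1, p2 ⊢ ¬p3, p3, (p2 ∧ p2)
  [WL] p1 ⊢ p3, ¬p3, p2
    [WR]  ⊢ p3, ¬p3, p2
      [¬R]  ⊢ p3, ¬p3
        [Ax] p3 ⊢ p3
  [Ax] p2 ⊢ p2

Result: YES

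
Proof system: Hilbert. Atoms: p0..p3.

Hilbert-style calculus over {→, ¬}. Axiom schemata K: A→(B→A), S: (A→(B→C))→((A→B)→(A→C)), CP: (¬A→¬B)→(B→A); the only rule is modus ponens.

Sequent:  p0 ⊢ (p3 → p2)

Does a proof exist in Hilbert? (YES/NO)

Search for a countermodel by truth-table:
  v=0000: Γ:[p0=F] Δ:[(p3 → p2)=T] refutes=False
  v=0001: Γ:[p0=F] Δ:[(p3 → p2)=F] refutes=False
  v=0010: Γ:[p0=F] Δ:[(p3 → p2)=T] refutes=False
  v=0011: Γ:[p0=F] Δ:[(p3 → p2)=T] refutes=False
  v=0100: Γ:[p0=F] Δ:[(p3 → p2)=T] refutes=False
  v=0101: Γ:[p0=F] Δ:[(p3 → p2)=F] refutes=False
  v=0110: Γ:[p0=F] Δ:[(p3 → p2)=T] refutes=False
  v=0111: Γ:[p0=F] Δ:[(p3 → p2)=T] refutes=False
  v=1000: Γ:[p0=T] Δ:[(p3 → p2)=T] refutes=False
  v=1001: Γ:[p0=T] Δ:[(p3 → p2)=F] refutes=True  ← countermodel

Result: NO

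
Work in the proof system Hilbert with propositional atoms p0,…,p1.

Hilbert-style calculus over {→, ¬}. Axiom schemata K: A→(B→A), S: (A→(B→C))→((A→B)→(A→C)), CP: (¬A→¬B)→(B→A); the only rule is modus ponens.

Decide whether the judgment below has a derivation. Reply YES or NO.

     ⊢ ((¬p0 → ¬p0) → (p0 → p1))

Truth-table refutation:
  v=00: Γ:[] Δ:[((¬p0 → ¬p0) → (p0 → p1))=T] refutes=False
  v=01: Γ:[] Δ:[((¬p0 → ¬p0) → (p0 → p1))=T] refutes=False
  v=10: Γ:[] Δ:[((¬p0 → ¬p0) → (p0 → p1))=F] refutes=True  ← countermodel

Result: NO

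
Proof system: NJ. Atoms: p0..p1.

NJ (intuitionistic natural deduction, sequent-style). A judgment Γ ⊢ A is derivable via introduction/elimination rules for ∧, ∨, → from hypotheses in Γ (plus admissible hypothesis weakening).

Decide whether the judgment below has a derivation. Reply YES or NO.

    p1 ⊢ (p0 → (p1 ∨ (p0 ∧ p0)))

Derivation trace:
[Wk] p1 ⊢ (p0 → (p1 ∨ (p0 ∧ p0)))
  [→I]  ⊢ (p0 → (p1 ∨ (p0 ∧ p0)))
    [∨I₂] p0 ⊢ (p1 ∨ (p0 ∧ p0))
      [∧I] p0 ⊢ (p0 ∧ p0)
        [Ax] p0 ⊢ p0
        [Ax] p0 ⊢ p0

Result: YES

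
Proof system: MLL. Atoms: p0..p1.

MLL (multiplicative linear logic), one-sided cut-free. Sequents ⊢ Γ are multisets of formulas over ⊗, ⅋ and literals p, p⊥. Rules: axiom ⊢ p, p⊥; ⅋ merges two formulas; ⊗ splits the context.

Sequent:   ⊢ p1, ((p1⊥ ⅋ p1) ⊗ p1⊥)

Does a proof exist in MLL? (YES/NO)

Derivation (root first):
[⊗]  ⊢ p1, ((p1⊥ ⅋ p1) ⊗ p1⊥)
  [⅋]  ⊢ (p1⊥ ⅋ p1)
    [Ax]  ⊢ p1, p1⊥
  [Ax]  ⊢ p1, p1⊥

Result: YES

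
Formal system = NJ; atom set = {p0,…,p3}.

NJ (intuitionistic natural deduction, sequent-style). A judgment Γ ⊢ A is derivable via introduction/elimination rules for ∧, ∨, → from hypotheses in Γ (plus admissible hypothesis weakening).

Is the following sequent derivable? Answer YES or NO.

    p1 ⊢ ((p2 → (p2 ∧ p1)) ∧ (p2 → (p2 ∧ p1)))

Derivation (root first):
[∧I] p1 ⊢ ((p2 → (p2 ∧ p1)) ∧ (p2 → (p2 ∧ p1)))
  [→I] p1 ⊢ (p2 → (p2 ∧ p1))
    [∧I] p1, p2 ⊢ (p2 ∧ p1)
      [Ax] p2 ⊢ p2
      [Ax] p1 ⊢ p1
  [→I] p1 ⊢ (p2 → (p2 ∧ p1))
    [∧I] p1, p2 ⊢ (p2 ∧ p1)
      [Ax] p2 ⊢ p2
      [Ax] p1 ⊢ p1

Result: YES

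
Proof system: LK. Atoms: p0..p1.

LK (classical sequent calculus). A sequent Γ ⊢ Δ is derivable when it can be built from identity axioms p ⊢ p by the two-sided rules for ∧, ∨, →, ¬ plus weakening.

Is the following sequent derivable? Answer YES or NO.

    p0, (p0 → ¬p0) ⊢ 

Proof tree:
[→L] p0, (p0 → ¬p0) ⊢ 
  [Ax] p0 ⊢ p0
  [¬L] p0, ¬p0 ⊢ 
    [Ax] p0 ⊢ p0

Result: YES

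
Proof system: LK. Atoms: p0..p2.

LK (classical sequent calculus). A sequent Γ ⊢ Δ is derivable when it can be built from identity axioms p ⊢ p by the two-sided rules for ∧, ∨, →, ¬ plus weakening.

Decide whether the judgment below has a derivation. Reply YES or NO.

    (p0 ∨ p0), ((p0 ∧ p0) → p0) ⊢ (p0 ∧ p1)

Truth-table refutation:
  v=000: Γ:[(p0 ∨ p0)=F, ((p0 ∧ p0) → p0)=T] Δ:[(p0 ∧ p1)=F] refutes=False
  v=001: Γ:[(p0 ∨ p0)=F, ((p0 ∧ p0) → p0)=T] Δ:[(p0 ∧ p1)=F] refutes=False
  v=010: Γ:[(p0 ∨ p0)=F, ((p0 ∧ p0) → p0)=T] Δ:[(p0 ∧ p1)=F] refutes=False
  v=011: Γ:[(p0 ∨ p0)=F, ((p0 ∧ p0) → p0)=T] Δ:[(p0 ∧ p1)=F] refutes=False
  v=100: Γ:[(p0 ∨ p0)=T, ((p0 ∧ p0) → p0)=T] Δ:[(p0 ∧ p1)=F] refutes=True  ← countermodel

Result: NO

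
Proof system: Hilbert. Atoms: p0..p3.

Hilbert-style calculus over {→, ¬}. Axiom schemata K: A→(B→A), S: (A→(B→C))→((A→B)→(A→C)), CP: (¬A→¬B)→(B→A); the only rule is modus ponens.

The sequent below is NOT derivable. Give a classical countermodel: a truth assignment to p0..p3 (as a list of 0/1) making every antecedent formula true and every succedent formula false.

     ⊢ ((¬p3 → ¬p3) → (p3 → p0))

Search for a countermodel by truth-table:
  v=0000: Γ:[] Δ:[((¬p3 → ¬p3) → (p3 → p0))=T] refutes=False
  v=0001: Γ:[] Δ:[((¬p3 → ¬p3) → (p3 → p0))=F] refutes=True  ← countermodel

Result: [0, 0, 0, 1]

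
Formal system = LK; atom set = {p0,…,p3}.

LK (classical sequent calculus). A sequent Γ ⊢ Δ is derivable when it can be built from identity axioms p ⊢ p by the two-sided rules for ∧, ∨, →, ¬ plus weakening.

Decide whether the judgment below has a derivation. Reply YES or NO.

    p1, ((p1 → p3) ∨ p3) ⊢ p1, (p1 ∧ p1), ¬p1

Proof tree:
[∨L] p1, ((p1 → p3) ∨ p3) ⊢ p1, (p1 ∧ p1), ¬p1
  [→L] p1, (p1 → p3) ⊢ (p1 ∧ p1)
    [Ax] p1 ⊢ p1
    [∧R] p1, p3 ⊢ (p1 ∧ p1)
      [Ax] p1 ⊢ p1
      [WL] p1, p3 ⊢ p1
        [Ax] p1 ⊢ p1
  [¬R] p3 ⊢ p1, ¬p1
    [WL] p1, p3 ⊢ p1
      [Ax] p1 ⊢ p1

Result: YES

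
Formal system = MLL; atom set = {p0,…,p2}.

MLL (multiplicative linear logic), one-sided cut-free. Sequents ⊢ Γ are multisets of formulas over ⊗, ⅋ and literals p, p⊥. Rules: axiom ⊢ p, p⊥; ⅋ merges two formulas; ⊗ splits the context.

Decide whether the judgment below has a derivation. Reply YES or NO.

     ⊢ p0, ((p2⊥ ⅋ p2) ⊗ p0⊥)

Derivation (root first):
[⊗]  ⊢ p0, ((p2⊥ ⅋ p2) ⊗ p0⊥)
  [⅋]  ⊢ (p2⊥ ⅋ p2)
    [Ax]  ⊢ p2, p2⊥
  [Ax]  ⊢ p0, p0⊥

Result: YES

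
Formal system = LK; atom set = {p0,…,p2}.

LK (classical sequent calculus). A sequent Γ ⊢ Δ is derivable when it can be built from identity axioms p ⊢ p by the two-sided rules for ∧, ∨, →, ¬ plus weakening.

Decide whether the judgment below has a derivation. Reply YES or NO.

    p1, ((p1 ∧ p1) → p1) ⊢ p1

Derivation trace:
[→L] p1, ((p1 ∧ p1) → p1) ⊢ p1
  [∧R] p1 ⊢ (p1 ∧ p1)
    [Ax] p1 ⊢ p1
    [Ax] p1 ⊢ p1
  [Ax] p1 ⊢ p1

Result: YES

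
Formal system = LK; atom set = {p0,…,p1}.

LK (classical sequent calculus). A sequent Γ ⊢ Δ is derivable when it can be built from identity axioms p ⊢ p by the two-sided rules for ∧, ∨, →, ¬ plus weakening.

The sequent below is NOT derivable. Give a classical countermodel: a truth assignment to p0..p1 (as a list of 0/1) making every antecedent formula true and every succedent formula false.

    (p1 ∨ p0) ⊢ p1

Enumerate valuations to refute Γ ⊢ Δ:
  v=00: Γ:[(p1 ∨ p0)=F] Δ:[p1=F] refutes=False
  v=01: Γ:[(p1 ∨ p0)=T] Δ:[p1=T] refutes=False
  v=10: Γ:[(p1 ∨ p0)=T] Δ:[p1=F] refutes=True  ← countermodel

Result: [1, 0]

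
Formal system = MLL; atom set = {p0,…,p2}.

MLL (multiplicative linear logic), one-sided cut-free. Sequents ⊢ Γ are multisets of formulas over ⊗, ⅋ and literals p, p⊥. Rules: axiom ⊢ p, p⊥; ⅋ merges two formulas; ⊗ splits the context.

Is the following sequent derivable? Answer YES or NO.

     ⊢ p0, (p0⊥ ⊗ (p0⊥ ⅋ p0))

Proof tree:
[⊗]  ⊢ p0, (p0⊥ ⊗ (p0⊥ ⅋ p0))
  [Ax]  ⊢ p0, p0⊥
  [⅋]  ⊢ (p0⊥ ⅋ p0)
    [Ax]  ⊢ p0, p0⊥

Result: YES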